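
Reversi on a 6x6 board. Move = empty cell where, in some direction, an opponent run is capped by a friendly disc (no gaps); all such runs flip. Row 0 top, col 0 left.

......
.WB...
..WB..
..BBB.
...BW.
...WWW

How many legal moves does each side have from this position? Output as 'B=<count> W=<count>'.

Answer: B=4 W=5

Derivation:
-- B to move --
(0,0): flips 2 -> legal
(0,1): no bracket -> illegal
(0,2): no bracket -> illegal
(1,0): flips 1 -> legal
(1,3): no bracket -> illegal
(2,0): no bracket -> illegal
(2,1): flips 1 -> legal
(3,1): no bracket -> illegal
(3,5): no bracket -> illegal
(4,2): no bracket -> illegal
(4,5): flips 1 -> legal
(5,2): no bracket -> illegal
B mobility = 4
-- W to move --
(0,1): no bracket -> illegal
(0,2): flips 1 -> legal
(0,3): no bracket -> illegal
(1,3): flips 4 -> legal
(1,4): no bracket -> illegal
(2,1): flips 2 -> legal
(2,4): flips 2 -> legal
(2,5): no bracket -> illegal
(3,1): no bracket -> illegal
(3,5): no bracket -> illegal
(4,1): no bracket -> illegal
(4,2): flips 2 -> legal
(4,5): no bracket -> illegal
(5,2): no bracket -> illegal
W mobility = 5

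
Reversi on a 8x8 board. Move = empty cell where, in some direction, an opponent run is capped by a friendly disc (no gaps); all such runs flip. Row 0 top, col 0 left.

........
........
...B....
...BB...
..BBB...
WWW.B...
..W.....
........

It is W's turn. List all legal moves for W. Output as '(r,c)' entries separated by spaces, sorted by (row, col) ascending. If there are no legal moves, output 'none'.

(1,2): no bracket -> illegal
(1,3): no bracket -> illegal
(1,4): no bracket -> illegal
(2,2): no bracket -> illegal
(2,4): flips 2 -> legal
(2,5): flips 2 -> legal
(3,1): no bracket -> illegal
(3,2): flips 1 -> legal
(3,5): no bracket -> illegal
(4,1): no bracket -> illegal
(4,5): no bracket -> illegal
(5,3): no bracket -> illegal
(5,5): no bracket -> illegal
(6,3): no bracket -> illegal
(6,4): no bracket -> illegal
(6,5): no bracket -> illegal

Answer: (2,4) (2,5) (3,2)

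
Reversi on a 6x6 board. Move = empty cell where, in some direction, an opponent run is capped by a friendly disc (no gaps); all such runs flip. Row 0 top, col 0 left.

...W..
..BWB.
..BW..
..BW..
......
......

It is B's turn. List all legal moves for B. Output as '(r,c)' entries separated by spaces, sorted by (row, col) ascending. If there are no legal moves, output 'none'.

Answer: (0,4) (2,4) (3,4) (4,4)

Derivation:
(0,2): no bracket -> illegal
(0,4): flips 1 -> legal
(2,4): flips 1 -> legal
(3,4): flips 2 -> legal
(4,2): no bracket -> illegal
(4,3): no bracket -> illegal
(4,4): flips 1 -> legal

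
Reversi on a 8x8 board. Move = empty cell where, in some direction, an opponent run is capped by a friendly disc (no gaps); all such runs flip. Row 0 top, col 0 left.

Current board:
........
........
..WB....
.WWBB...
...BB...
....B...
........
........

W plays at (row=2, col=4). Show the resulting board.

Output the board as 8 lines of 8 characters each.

Answer: ........
........
..WWW...
.WWBB...
...BB...
....B...
........
........

Derivation:
Place W at (2,4); scan 8 dirs for brackets.
Dir NW: first cell '.' (not opp) -> no flip
Dir N: first cell '.' (not opp) -> no flip
Dir NE: first cell '.' (not opp) -> no flip
Dir W: opp run (2,3) capped by W -> flip
Dir E: first cell '.' (not opp) -> no flip
Dir SW: opp run (3,3), next='.' -> no flip
Dir S: opp run (3,4) (4,4) (5,4), next='.' -> no flip
Dir SE: first cell '.' (not opp) -> no flip
All flips: (2,3)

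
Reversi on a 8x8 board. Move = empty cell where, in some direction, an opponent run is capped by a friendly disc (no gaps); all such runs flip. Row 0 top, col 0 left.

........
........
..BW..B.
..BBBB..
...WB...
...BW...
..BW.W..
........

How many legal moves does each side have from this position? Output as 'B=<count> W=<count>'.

Answer: B=10 W=7

Derivation:
-- B to move --
(1,2): flips 1 -> legal
(1,3): flips 1 -> legal
(1,4): flips 1 -> legal
(2,4): flips 1 -> legal
(4,2): flips 1 -> legal
(4,5): no bracket -> illegal
(5,2): flips 1 -> legal
(5,5): flips 1 -> legal
(5,6): no bracket -> illegal
(6,4): flips 2 -> legal
(6,6): no bracket -> illegal
(7,2): no bracket -> illegal
(7,3): flips 1 -> legal
(7,4): no bracket -> illegal
(7,5): no bracket -> illegal
(7,6): flips 3 -> legal
B mobility = 10
-- W to move --
(1,1): no bracket -> illegal
(1,2): no bracket -> illegal
(1,3): no bracket -> illegal
(1,5): no bracket -> illegal
(1,6): no bracket -> illegal
(1,7): no bracket -> illegal
(2,1): flips 2 -> legal
(2,4): flips 2 -> legal
(2,5): flips 1 -> legal
(2,7): no bracket -> illegal
(3,1): no bracket -> illegal
(3,6): no bracket -> illegal
(3,7): no bracket -> illegal
(4,1): flips 1 -> legal
(4,2): no bracket -> illegal
(4,5): flips 2 -> legal
(4,6): no bracket -> illegal
(5,1): no bracket -> illegal
(5,2): flips 1 -> legal
(5,5): no bracket -> illegal
(6,1): flips 1 -> legal
(6,4): no bracket -> illegal
(7,1): no bracket -> illegal
(7,2): no bracket -> illegal
(7,3): no bracket -> illegal
W mobility = 7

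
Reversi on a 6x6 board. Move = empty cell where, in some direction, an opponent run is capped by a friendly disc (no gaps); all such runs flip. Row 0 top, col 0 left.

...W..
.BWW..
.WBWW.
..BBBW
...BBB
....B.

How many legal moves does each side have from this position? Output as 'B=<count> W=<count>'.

-- B to move --
(0,1): flips 2 -> legal
(0,2): flips 1 -> legal
(0,4): flips 1 -> legal
(1,0): flips 1 -> legal
(1,4): flips 4 -> legal
(1,5): flips 1 -> legal
(2,0): flips 1 -> legal
(2,5): flips 3 -> legal
(3,0): no bracket -> illegal
(3,1): flips 1 -> legal
B mobility = 9
-- W to move --
(0,0): no bracket -> illegal
(0,1): flips 1 -> legal
(0,2): no bracket -> illegal
(1,0): flips 1 -> legal
(2,0): no bracket -> illegal
(2,5): no bracket -> illegal
(3,1): flips 4 -> legal
(4,1): flips 1 -> legal
(4,2): flips 3 -> legal
(5,2): no bracket -> illegal
(5,3): flips 3 -> legal
(5,5): flips 1 -> legal
W mobility = 7

Answer: B=9 W=7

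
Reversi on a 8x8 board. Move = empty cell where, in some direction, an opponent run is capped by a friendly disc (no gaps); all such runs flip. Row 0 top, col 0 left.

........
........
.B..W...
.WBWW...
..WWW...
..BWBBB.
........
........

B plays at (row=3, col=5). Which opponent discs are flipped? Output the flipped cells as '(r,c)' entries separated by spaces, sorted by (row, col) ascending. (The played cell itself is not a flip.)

Dir NW: opp run (2,4), next='.' -> no flip
Dir N: first cell '.' (not opp) -> no flip
Dir NE: first cell '.' (not opp) -> no flip
Dir W: opp run (3,4) (3,3) capped by B -> flip
Dir E: first cell '.' (not opp) -> no flip
Dir SW: opp run (4,4) (5,3), next='.' -> no flip
Dir S: first cell '.' (not opp) -> no flip
Dir SE: first cell '.' (not opp) -> no flip

Answer: (3,3) (3,4)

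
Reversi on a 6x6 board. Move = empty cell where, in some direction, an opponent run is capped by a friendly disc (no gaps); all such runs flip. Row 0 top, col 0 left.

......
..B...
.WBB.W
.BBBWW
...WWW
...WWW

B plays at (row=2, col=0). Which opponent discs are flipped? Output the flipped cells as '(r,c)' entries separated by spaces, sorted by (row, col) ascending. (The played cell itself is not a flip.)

Dir NW: edge -> no flip
Dir N: first cell '.' (not opp) -> no flip
Dir NE: first cell '.' (not opp) -> no flip
Dir W: edge -> no flip
Dir E: opp run (2,1) capped by B -> flip
Dir SW: edge -> no flip
Dir S: first cell '.' (not opp) -> no flip
Dir SE: first cell 'B' (not opp) -> no flip

Answer: (2,1)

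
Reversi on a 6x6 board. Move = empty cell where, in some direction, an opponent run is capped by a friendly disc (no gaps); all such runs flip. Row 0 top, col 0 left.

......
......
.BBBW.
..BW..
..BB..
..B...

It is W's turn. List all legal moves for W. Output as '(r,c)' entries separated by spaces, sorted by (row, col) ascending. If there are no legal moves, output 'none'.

(1,0): no bracket -> illegal
(1,1): flips 1 -> legal
(1,2): no bracket -> illegal
(1,3): flips 1 -> legal
(1,4): no bracket -> illegal
(2,0): flips 3 -> legal
(3,0): no bracket -> illegal
(3,1): flips 1 -> legal
(3,4): no bracket -> illegal
(4,1): no bracket -> illegal
(4,4): no bracket -> illegal
(5,1): flips 1 -> legal
(5,3): flips 1 -> legal
(5,4): no bracket -> illegal

Answer: (1,1) (1,3) (2,0) (3,1) (5,1) (5,3)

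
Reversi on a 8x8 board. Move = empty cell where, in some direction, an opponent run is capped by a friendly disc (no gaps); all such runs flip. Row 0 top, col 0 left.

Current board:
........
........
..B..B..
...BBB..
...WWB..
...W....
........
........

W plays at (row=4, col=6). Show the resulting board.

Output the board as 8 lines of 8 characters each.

Place W at (4,6); scan 8 dirs for brackets.
Dir NW: opp run (3,5), next='.' -> no flip
Dir N: first cell '.' (not opp) -> no flip
Dir NE: first cell '.' (not opp) -> no flip
Dir W: opp run (4,5) capped by W -> flip
Dir E: first cell '.' (not opp) -> no flip
Dir SW: first cell '.' (not opp) -> no flip
Dir S: first cell '.' (not opp) -> no flip
Dir SE: first cell '.' (not opp) -> no flip
All flips: (4,5)

Answer: ........
........
..B..B..
...BBB..
...WWWW.
...W....
........
........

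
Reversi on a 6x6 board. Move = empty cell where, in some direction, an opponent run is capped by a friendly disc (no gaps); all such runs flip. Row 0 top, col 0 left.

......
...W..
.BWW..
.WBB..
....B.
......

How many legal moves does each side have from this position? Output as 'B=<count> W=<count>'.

Answer: B=7 W=7

Derivation:
-- B to move --
(0,2): no bracket -> illegal
(0,3): flips 2 -> legal
(0,4): no bracket -> illegal
(1,1): flips 1 -> legal
(1,2): flips 1 -> legal
(1,4): flips 1 -> legal
(2,0): no bracket -> illegal
(2,4): flips 2 -> legal
(3,0): flips 1 -> legal
(3,4): no bracket -> illegal
(4,0): no bracket -> illegal
(4,1): flips 1 -> legal
(4,2): no bracket -> illegal
B mobility = 7
-- W to move --
(1,0): no bracket -> illegal
(1,1): flips 1 -> legal
(1,2): no bracket -> illegal
(2,0): flips 1 -> legal
(2,4): no bracket -> illegal
(3,0): no bracket -> illegal
(3,4): flips 2 -> legal
(3,5): no bracket -> illegal
(4,1): flips 1 -> legal
(4,2): flips 1 -> legal
(4,3): flips 1 -> legal
(4,5): no bracket -> illegal
(5,3): no bracket -> illegal
(5,4): no bracket -> illegal
(5,5): flips 2 -> legal
W mobility = 7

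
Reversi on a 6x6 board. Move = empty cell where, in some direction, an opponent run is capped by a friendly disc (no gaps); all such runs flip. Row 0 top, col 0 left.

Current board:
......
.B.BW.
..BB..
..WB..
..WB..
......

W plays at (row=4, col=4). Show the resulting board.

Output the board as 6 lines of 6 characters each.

Place W at (4,4); scan 8 dirs for brackets.
Dir NW: opp run (3,3) (2,2) (1,1), next='.' -> no flip
Dir N: first cell '.' (not opp) -> no flip
Dir NE: first cell '.' (not opp) -> no flip
Dir W: opp run (4,3) capped by W -> flip
Dir E: first cell '.' (not opp) -> no flip
Dir SW: first cell '.' (not opp) -> no flip
Dir S: first cell '.' (not opp) -> no flip
Dir SE: first cell '.' (not opp) -> no flip
All flips: (4,3)

Answer: ......
.B.BW.
..BB..
..WB..
..WWW.
......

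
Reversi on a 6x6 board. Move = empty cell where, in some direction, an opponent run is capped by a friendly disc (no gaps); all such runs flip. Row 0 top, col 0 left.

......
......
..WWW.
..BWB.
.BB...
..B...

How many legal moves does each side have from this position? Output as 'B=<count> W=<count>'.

Answer: B=3 W=6

Derivation:
-- B to move --
(1,1): no bracket -> illegal
(1,2): flips 2 -> legal
(1,3): no bracket -> illegal
(1,4): flips 2 -> legal
(1,5): flips 2 -> legal
(2,1): no bracket -> illegal
(2,5): no bracket -> illegal
(3,1): no bracket -> illegal
(3,5): no bracket -> illegal
(4,3): no bracket -> illegal
(4,4): no bracket -> illegal
B mobility = 3
-- W to move --
(2,1): no bracket -> illegal
(2,5): no bracket -> illegal
(3,0): no bracket -> illegal
(3,1): flips 1 -> legal
(3,5): flips 1 -> legal
(4,0): no bracket -> illegal
(4,3): no bracket -> illegal
(4,4): flips 1 -> legal
(4,5): flips 1 -> legal
(5,0): flips 2 -> legal
(5,1): flips 1 -> legal
(5,3): no bracket -> illegal
W mobility = 6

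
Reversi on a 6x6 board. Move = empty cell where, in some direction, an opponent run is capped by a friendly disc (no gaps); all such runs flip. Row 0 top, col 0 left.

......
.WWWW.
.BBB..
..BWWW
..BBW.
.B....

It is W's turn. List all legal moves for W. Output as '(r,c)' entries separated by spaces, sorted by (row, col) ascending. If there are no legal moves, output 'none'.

Answer: (3,0) (3,1) (4,1) (5,2) (5,3)

Derivation:
(1,0): no bracket -> illegal
(2,0): no bracket -> illegal
(2,4): no bracket -> illegal
(3,0): flips 1 -> legal
(3,1): flips 3 -> legal
(4,0): no bracket -> illegal
(4,1): flips 4 -> legal
(5,0): no bracket -> illegal
(5,2): flips 4 -> legal
(5,3): flips 1 -> legal
(5,4): no bracket -> illegal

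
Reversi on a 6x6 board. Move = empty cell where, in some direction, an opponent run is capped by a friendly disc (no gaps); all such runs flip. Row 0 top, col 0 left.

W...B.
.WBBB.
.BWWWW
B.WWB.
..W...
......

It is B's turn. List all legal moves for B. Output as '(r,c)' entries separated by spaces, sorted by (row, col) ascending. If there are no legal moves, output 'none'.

Answer: (0,1) (1,0) (3,1) (3,5) (4,1) (4,3) (5,2)

Derivation:
(0,1): flips 1 -> legal
(0,2): no bracket -> illegal
(1,0): flips 1 -> legal
(1,5): no bracket -> illegal
(2,0): no bracket -> illegal
(3,1): flips 3 -> legal
(3,5): flips 1 -> legal
(4,1): flips 2 -> legal
(4,3): flips 3 -> legal
(4,4): no bracket -> illegal
(5,1): no bracket -> illegal
(5,2): flips 3 -> legal
(5,3): no bracket -> illegal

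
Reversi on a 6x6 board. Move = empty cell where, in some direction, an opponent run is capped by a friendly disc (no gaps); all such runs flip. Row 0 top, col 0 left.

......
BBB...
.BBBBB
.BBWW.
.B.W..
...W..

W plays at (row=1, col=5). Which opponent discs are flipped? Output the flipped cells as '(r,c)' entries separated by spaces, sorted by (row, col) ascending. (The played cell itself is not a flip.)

Answer: (2,4)

Derivation:
Dir NW: first cell '.' (not opp) -> no flip
Dir N: first cell '.' (not opp) -> no flip
Dir NE: edge -> no flip
Dir W: first cell '.' (not opp) -> no flip
Dir E: edge -> no flip
Dir SW: opp run (2,4) capped by W -> flip
Dir S: opp run (2,5), next='.' -> no flip
Dir SE: edge -> no flip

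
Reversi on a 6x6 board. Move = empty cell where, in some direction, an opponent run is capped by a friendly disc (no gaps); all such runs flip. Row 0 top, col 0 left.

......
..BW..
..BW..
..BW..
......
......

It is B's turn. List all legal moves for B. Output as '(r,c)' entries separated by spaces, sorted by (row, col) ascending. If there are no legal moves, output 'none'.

(0,2): no bracket -> illegal
(0,3): no bracket -> illegal
(0,4): flips 1 -> legal
(1,4): flips 2 -> legal
(2,4): flips 1 -> legal
(3,4): flips 2 -> legal
(4,2): no bracket -> illegal
(4,3): no bracket -> illegal
(4,4): flips 1 -> legal

Answer: (0,4) (1,4) (2,4) (3,4) (4,4)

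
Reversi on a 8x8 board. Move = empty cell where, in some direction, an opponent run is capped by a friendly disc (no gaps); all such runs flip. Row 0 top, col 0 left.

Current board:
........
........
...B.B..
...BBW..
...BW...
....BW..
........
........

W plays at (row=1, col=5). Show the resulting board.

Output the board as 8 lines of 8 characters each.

Answer: ........
.....W..
...B.W..
...BBW..
...BW...
....BW..
........
........

Derivation:
Place W at (1,5); scan 8 dirs for brackets.
Dir NW: first cell '.' (not opp) -> no flip
Dir N: first cell '.' (not opp) -> no flip
Dir NE: first cell '.' (not opp) -> no flip
Dir W: first cell '.' (not opp) -> no flip
Dir E: first cell '.' (not opp) -> no flip
Dir SW: first cell '.' (not opp) -> no flip
Dir S: opp run (2,5) capped by W -> flip
Dir SE: first cell '.' (not opp) -> no flip
All flips: (2,5)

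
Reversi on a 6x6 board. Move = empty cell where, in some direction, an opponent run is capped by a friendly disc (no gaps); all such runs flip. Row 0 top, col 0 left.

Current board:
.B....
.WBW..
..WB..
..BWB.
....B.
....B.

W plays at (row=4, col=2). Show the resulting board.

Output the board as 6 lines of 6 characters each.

Answer: .B....
.WBW..
..WB..
..WWB.
..W.B.
....B.

Derivation:
Place W at (4,2); scan 8 dirs for brackets.
Dir NW: first cell '.' (not opp) -> no flip
Dir N: opp run (3,2) capped by W -> flip
Dir NE: first cell 'W' (not opp) -> no flip
Dir W: first cell '.' (not opp) -> no flip
Dir E: first cell '.' (not opp) -> no flip
Dir SW: first cell '.' (not opp) -> no flip
Dir S: first cell '.' (not opp) -> no flip
Dir SE: first cell '.' (not opp) -> no flip
All flips: (3,2)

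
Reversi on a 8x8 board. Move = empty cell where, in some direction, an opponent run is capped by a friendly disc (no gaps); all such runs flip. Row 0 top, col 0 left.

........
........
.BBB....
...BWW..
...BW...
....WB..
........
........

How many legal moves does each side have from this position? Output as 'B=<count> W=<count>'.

-- B to move --
(2,4): no bracket -> illegal
(2,5): flips 1 -> legal
(2,6): no bracket -> illegal
(3,6): flips 2 -> legal
(4,5): flips 2 -> legal
(4,6): no bracket -> illegal
(5,3): flips 1 -> legal
(6,3): no bracket -> illegal
(6,4): no bracket -> illegal
(6,5): flips 1 -> legal
B mobility = 5
-- W to move --
(1,0): no bracket -> illegal
(1,1): flips 2 -> legal
(1,2): flips 1 -> legal
(1,3): no bracket -> illegal
(1,4): no bracket -> illegal
(2,0): no bracket -> illegal
(2,4): no bracket -> illegal
(3,0): no bracket -> illegal
(3,1): no bracket -> illegal
(3,2): flips 2 -> legal
(4,2): flips 1 -> legal
(4,5): no bracket -> illegal
(4,6): no bracket -> illegal
(5,2): flips 1 -> legal
(5,3): no bracket -> illegal
(5,6): flips 1 -> legal
(6,4): no bracket -> illegal
(6,5): no bracket -> illegal
(6,6): flips 1 -> legal
W mobility = 7

Answer: B=5 W=7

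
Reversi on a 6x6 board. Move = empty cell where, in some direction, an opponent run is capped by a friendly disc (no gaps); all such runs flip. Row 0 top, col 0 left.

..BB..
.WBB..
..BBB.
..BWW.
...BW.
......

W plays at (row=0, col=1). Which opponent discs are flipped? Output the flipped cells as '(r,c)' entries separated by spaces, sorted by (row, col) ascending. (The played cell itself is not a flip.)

Answer: (1,2) (2,3)

Derivation:
Dir NW: edge -> no flip
Dir N: edge -> no flip
Dir NE: edge -> no flip
Dir W: first cell '.' (not opp) -> no flip
Dir E: opp run (0,2) (0,3), next='.' -> no flip
Dir SW: first cell '.' (not opp) -> no flip
Dir S: first cell 'W' (not opp) -> no flip
Dir SE: opp run (1,2) (2,3) capped by W -> flip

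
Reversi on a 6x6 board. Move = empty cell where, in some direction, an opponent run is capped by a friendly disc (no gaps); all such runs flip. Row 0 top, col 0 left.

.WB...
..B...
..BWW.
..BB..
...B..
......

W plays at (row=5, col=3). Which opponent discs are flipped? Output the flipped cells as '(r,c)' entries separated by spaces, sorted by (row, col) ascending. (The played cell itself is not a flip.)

Dir NW: first cell '.' (not opp) -> no flip
Dir N: opp run (4,3) (3,3) capped by W -> flip
Dir NE: first cell '.' (not opp) -> no flip
Dir W: first cell '.' (not opp) -> no flip
Dir E: first cell '.' (not opp) -> no flip
Dir SW: edge -> no flip
Dir S: edge -> no flip
Dir SE: edge -> no flip

Answer: (3,3) (4,3)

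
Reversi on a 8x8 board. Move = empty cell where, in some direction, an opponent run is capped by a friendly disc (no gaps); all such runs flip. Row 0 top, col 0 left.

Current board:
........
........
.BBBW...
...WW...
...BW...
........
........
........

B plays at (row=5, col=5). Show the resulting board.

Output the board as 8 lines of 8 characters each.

Answer: ........
........
.BBBW...
...BW...
...BB...
.....B..
........
........

Derivation:
Place B at (5,5); scan 8 dirs for brackets.
Dir NW: opp run (4,4) (3,3) capped by B -> flip
Dir N: first cell '.' (not opp) -> no flip
Dir NE: first cell '.' (not opp) -> no flip
Dir W: first cell '.' (not opp) -> no flip
Dir E: first cell '.' (not opp) -> no flip
Dir SW: first cell '.' (not opp) -> no flip
Dir S: first cell '.' (not opp) -> no flip
Dir SE: first cell '.' (not opp) -> no flip
All flips: (3,3) (4,4)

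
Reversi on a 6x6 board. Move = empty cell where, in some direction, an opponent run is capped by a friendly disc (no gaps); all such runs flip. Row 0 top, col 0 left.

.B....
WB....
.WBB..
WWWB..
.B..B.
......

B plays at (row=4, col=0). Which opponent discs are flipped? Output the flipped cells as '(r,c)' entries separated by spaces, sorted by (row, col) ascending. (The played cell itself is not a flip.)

Answer: (3,1)

Derivation:
Dir NW: edge -> no flip
Dir N: opp run (3,0), next='.' -> no flip
Dir NE: opp run (3,1) capped by B -> flip
Dir W: edge -> no flip
Dir E: first cell 'B' (not opp) -> no flip
Dir SW: edge -> no flip
Dir S: first cell '.' (not opp) -> no flip
Dir SE: first cell '.' (not opp) -> no flip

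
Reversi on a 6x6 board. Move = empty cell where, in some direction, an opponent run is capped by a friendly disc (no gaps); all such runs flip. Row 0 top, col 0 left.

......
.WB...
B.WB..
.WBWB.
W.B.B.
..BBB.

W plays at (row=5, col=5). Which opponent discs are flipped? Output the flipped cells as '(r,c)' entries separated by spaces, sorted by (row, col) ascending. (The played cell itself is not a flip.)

Answer: (4,4)

Derivation:
Dir NW: opp run (4,4) capped by W -> flip
Dir N: first cell '.' (not opp) -> no flip
Dir NE: edge -> no flip
Dir W: opp run (5,4) (5,3) (5,2), next='.' -> no flip
Dir E: edge -> no flip
Dir SW: edge -> no flip
Dir S: edge -> no flip
Dir SE: edge -> no flip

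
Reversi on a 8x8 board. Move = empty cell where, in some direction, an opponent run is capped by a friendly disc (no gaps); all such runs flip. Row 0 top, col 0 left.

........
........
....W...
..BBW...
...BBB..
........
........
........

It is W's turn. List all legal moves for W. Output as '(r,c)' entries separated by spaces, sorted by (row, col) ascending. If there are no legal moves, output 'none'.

(2,1): no bracket -> illegal
(2,2): no bracket -> illegal
(2,3): no bracket -> illegal
(3,1): flips 2 -> legal
(3,5): no bracket -> illegal
(3,6): no bracket -> illegal
(4,1): no bracket -> illegal
(4,2): flips 1 -> legal
(4,6): no bracket -> illegal
(5,2): flips 1 -> legal
(5,3): no bracket -> illegal
(5,4): flips 1 -> legal
(5,5): no bracket -> illegal
(5,6): flips 1 -> legal

Answer: (3,1) (4,2) (5,2) (5,4) (5,6)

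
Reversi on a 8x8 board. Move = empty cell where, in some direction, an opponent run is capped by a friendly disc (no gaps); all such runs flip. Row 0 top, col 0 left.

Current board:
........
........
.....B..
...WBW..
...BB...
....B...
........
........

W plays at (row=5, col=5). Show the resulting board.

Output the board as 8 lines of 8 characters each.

Place W at (5,5); scan 8 dirs for brackets.
Dir NW: opp run (4,4) capped by W -> flip
Dir N: first cell '.' (not opp) -> no flip
Dir NE: first cell '.' (not opp) -> no flip
Dir W: opp run (5,4), next='.' -> no flip
Dir E: first cell '.' (not opp) -> no flip
Dir SW: first cell '.' (not opp) -> no flip
Dir S: first cell '.' (not opp) -> no flip
Dir SE: first cell '.' (not opp) -> no flip
All flips: (4,4)

Answer: ........
........
.....B..
...WBW..
...BW...
....BW..
........
........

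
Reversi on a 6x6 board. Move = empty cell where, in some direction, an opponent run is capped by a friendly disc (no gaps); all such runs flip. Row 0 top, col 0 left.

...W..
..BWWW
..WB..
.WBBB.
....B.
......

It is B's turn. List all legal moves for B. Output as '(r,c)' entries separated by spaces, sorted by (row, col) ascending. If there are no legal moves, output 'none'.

Answer: (0,5) (1,1) (2,1) (3,0)

Derivation:
(0,2): no bracket -> illegal
(0,4): no bracket -> illegal
(0,5): flips 1 -> legal
(1,1): flips 1 -> legal
(2,0): no bracket -> illegal
(2,1): flips 1 -> legal
(2,4): no bracket -> illegal
(2,5): no bracket -> illegal
(3,0): flips 1 -> legal
(4,0): no bracket -> illegal
(4,1): no bracket -> illegal
(4,2): no bracket -> illegal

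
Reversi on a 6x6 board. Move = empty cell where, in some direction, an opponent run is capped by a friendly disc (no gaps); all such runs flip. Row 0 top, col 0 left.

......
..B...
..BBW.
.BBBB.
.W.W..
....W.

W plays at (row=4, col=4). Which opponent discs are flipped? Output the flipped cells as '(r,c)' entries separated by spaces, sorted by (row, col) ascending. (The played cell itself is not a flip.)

Answer: (3,4)

Derivation:
Dir NW: opp run (3,3) (2,2), next='.' -> no flip
Dir N: opp run (3,4) capped by W -> flip
Dir NE: first cell '.' (not opp) -> no flip
Dir W: first cell 'W' (not opp) -> no flip
Dir E: first cell '.' (not opp) -> no flip
Dir SW: first cell '.' (not opp) -> no flip
Dir S: first cell 'W' (not opp) -> no flip
Dir SE: first cell '.' (not opp) -> no flip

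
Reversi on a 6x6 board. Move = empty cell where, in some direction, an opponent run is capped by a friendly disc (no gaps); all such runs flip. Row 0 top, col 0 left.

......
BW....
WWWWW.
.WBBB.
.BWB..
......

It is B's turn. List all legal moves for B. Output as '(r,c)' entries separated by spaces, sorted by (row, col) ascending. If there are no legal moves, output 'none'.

Answer: (0,0) (0,1) (1,2) (1,3) (1,4) (1,5) (3,0) (5,1) (5,2)

Derivation:
(0,0): flips 2 -> legal
(0,1): flips 3 -> legal
(0,2): no bracket -> illegal
(1,2): flips 3 -> legal
(1,3): flips 1 -> legal
(1,4): flips 2 -> legal
(1,5): flips 1 -> legal
(2,5): no bracket -> illegal
(3,0): flips 2 -> legal
(3,5): no bracket -> illegal
(4,0): no bracket -> illegal
(5,1): flips 1 -> legal
(5,2): flips 1 -> legal
(5,3): no bracket -> illegal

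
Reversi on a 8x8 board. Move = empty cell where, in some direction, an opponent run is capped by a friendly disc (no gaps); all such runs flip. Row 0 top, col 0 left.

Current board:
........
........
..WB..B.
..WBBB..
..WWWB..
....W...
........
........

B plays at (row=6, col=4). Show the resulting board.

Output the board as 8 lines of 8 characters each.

Answer: ........
........
..WB..B.
..WBBB..
..WWBB..
....B...
....B...
........

Derivation:
Place B at (6,4); scan 8 dirs for brackets.
Dir NW: first cell '.' (not opp) -> no flip
Dir N: opp run (5,4) (4,4) capped by B -> flip
Dir NE: first cell '.' (not opp) -> no flip
Dir W: first cell '.' (not opp) -> no flip
Dir E: first cell '.' (not opp) -> no flip
Dir SW: first cell '.' (not opp) -> no flip
Dir S: first cell '.' (not opp) -> no flip
Dir SE: first cell '.' (not opp) -> no flip
All flips: (4,4) (5,4)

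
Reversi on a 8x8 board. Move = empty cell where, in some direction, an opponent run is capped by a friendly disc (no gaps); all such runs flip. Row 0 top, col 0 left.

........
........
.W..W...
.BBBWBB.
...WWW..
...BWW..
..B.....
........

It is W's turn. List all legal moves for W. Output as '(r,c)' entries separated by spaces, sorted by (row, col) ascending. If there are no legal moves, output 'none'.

Answer: (2,2) (2,3) (2,5) (2,6) (2,7) (3,0) (3,7) (4,1) (4,2) (4,6) (5,2) (6,3) (7,1)

Derivation:
(2,0): no bracket -> illegal
(2,2): flips 1 -> legal
(2,3): flips 1 -> legal
(2,5): flips 1 -> legal
(2,6): flips 1 -> legal
(2,7): flips 1 -> legal
(3,0): flips 3 -> legal
(3,7): flips 2 -> legal
(4,0): no bracket -> illegal
(4,1): flips 1 -> legal
(4,2): flips 1 -> legal
(4,6): flips 1 -> legal
(4,7): no bracket -> illegal
(5,1): no bracket -> illegal
(5,2): flips 1 -> legal
(6,1): no bracket -> illegal
(6,3): flips 1 -> legal
(6,4): no bracket -> illegal
(7,1): flips 2 -> legal
(7,2): no bracket -> illegal
(7,3): no bracket -> illegal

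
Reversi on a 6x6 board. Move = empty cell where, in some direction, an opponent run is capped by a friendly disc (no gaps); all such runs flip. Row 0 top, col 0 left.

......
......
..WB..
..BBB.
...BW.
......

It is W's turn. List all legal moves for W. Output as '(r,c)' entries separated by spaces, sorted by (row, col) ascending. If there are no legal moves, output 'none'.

Answer: (2,4) (4,2)

Derivation:
(1,2): no bracket -> illegal
(1,3): no bracket -> illegal
(1,4): no bracket -> illegal
(2,1): no bracket -> illegal
(2,4): flips 2 -> legal
(2,5): no bracket -> illegal
(3,1): no bracket -> illegal
(3,5): no bracket -> illegal
(4,1): no bracket -> illegal
(4,2): flips 2 -> legal
(4,5): no bracket -> illegal
(5,2): no bracket -> illegal
(5,3): no bracket -> illegal
(5,4): no bracket -> illegal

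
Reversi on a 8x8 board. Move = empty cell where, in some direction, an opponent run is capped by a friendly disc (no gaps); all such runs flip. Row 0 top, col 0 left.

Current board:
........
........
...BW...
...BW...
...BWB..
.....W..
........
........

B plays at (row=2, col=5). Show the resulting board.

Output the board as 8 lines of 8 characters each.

Place B at (2,5); scan 8 dirs for brackets.
Dir NW: first cell '.' (not opp) -> no flip
Dir N: first cell '.' (not opp) -> no flip
Dir NE: first cell '.' (not opp) -> no flip
Dir W: opp run (2,4) capped by B -> flip
Dir E: first cell '.' (not opp) -> no flip
Dir SW: opp run (3,4) capped by B -> flip
Dir S: first cell '.' (not opp) -> no flip
Dir SE: first cell '.' (not opp) -> no flip
All flips: (2,4) (3,4)

Answer: ........
........
...BBB..
...BB...
...BWB..
.....W..
........
........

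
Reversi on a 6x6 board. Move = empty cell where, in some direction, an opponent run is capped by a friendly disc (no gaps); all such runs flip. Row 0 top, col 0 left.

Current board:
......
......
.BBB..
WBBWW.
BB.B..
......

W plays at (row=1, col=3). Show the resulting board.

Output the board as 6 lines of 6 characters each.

Place W at (1,3); scan 8 dirs for brackets.
Dir NW: first cell '.' (not opp) -> no flip
Dir N: first cell '.' (not opp) -> no flip
Dir NE: first cell '.' (not opp) -> no flip
Dir W: first cell '.' (not opp) -> no flip
Dir E: first cell '.' (not opp) -> no flip
Dir SW: opp run (2,2) (3,1) (4,0), next=edge -> no flip
Dir S: opp run (2,3) capped by W -> flip
Dir SE: first cell '.' (not opp) -> no flip
All flips: (2,3)

Answer: ......
...W..
.BBW..
WBBWW.
BB.B..
......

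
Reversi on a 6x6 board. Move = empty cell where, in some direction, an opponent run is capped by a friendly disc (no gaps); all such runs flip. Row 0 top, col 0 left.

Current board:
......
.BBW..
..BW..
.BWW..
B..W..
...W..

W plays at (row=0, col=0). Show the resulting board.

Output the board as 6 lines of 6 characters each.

Place W at (0,0); scan 8 dirs for brackets.
Dir NW: edge -> no flip
Dir N: edge -> no flip
Dir NE: edge -> no flip
Dir W: edge -> no flip
Dir E: first cell '.' (not opp) -> no flip
Dir SW: edge -> no flip
Dir S: first cell '.' (not opp) -> no flip
Dir SE: opp run (1,1) (2,2) capped by W -> flip
All flips: (1,1) (2,2)

Answer: W.....
.WBW..
..WW..
.BWW..
B..W..
...W..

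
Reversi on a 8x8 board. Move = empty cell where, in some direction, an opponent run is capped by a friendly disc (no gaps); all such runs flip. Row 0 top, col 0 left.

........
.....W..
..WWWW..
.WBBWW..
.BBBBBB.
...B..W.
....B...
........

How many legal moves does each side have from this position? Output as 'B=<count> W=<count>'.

-- B to move --
(0,4): no bracket -> illegal
(0,5): flips 3 -> legal
(0,6): flips 2 -> legal
(1,1): flips 1 -> legal
(1,2): flips 3 -> legal
(1,3): flips 3 -> legal
(1,4): flips 3 -> legal
(1,6): flips 2 -> legal
(2,0): flips 1 -> legal
(2,1): flips 1 -> legal
(2,6): flips 1 -> legal
(3,0): flips 1 -> legal
(3,6): flips 2 -> legal
(4,0): no bracket -> illegal
(4,7): no bracket -> illegal
(5,5): no bracket -> illegal
(5,7): no bracket -> illegal
(6,5): no bracket -> illegal
(6,6): flips 1 -> legal
(6,7): flips 1 -> legal
B mobility = 14
-- W to move --
(2,1): no bracket -> illegal
(3,0): no bracket -> illegal
(3,6): flips 1 -> legal
(3,7): no bracket -> illegal
(4,0): no bracket -> illegal
(4,7): no bracket -> illegal
(5,0): flips 2 -> legal
(5,1): flips 3 -> legal
(5,2): flips 3 -> legal
(5,4): flips 1 -> legal
(5,5): flips 3 -> legal
(5,7): flips 1 -> legal
(6,2): flips 2 -> legal
(6,3): flips 3 -> legal
(6,5): no bracket -> illegal
(7,3): no bracket -> illegal
(7,4): no bracket -> illegal
(7,5): flips 3 -> legal
W mobility = 10

Answer: B=14 W=10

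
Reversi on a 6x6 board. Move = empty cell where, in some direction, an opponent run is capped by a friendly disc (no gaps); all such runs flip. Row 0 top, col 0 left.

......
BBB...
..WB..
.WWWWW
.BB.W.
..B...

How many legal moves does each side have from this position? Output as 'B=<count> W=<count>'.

Answer: B=6 W=9

Derivation:
-- B to move --
(1,3): no bracket -> illegal
(2,0): flips 1 -> legal
(2,1): flips 2 -> legal
(2,4): flips 1 -> legal
(2,5): no bracket -> illegal
(3,0): no bracket -> illegal
(4,0): no bracket -> illegal
(4,3): flips 1 -> legal
(4,5): flips 1 -> legal
(5,3): no bracket -> illegal
(5,4): no bracket -> illegal
(5,5): flips 3 -> legal
B mobility = 6
-- W to move --
(0,0): flips 1 -> legal
(0,1): flips 2 -> legal
(0,2): flips 1 -> legal
(0,3): no bracket -> illegal
(1,3): flips 1 -> legal
(1,4): flips 1 -> legal
(2,0): no bracket -> illegal
(2,1): no bracket -> illegal
(2,4): flips 1 -> legal
(3,0): no bracket -> illegal
(4,0): no bracket -> illegal
(4,3): no bracket -> illegal
(5,0): flips 1 -> legal
(5,1): flips 2 -> legal
(5,3): flips 1 -> legal
W mobility = 9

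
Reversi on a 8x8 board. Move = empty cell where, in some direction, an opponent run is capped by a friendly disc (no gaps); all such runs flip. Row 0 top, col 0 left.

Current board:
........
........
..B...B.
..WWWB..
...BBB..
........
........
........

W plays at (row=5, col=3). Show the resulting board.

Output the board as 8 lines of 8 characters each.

Place W at (5,3); scan 8 dirs for brackets.
Dir NW: first cell '.' (not opp) -> no flip
Dir N: opp run (4,3) capped by W -> flip
Dir NE: opp run (4,4) (3,5) (2,6), next='.' -> no flip
Dir W: first cell '.' (not opp) -> no flip
Dir E: first cell '.' (not opp) -> no flip
Dir SW: first cell '.' (not opp) -> no flip
Dir S: first cell '.' (not opp) -> no flip
Dir SE: first cell '.' (not opp) -> no flip
All flips: (4,3)

Answer: ........
........
..B...B.
..WWWB..
...WBB..
...W....
........
........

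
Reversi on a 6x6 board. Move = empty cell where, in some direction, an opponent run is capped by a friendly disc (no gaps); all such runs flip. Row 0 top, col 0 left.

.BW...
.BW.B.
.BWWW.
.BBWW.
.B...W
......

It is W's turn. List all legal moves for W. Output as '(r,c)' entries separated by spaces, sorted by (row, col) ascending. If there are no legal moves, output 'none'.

Answer: (0,0) (0,4) (0,5) (1,0) (2,0) (3,0) (4,0) (4,2) (5,0)

Derivation:
(0,0): flips 2 -> legal
(0,3): no bracket -> illegal
(0,4): flips 1 -> legal
(0,5): flips 1 -> legal
(1,0): flips 1 -> legal
(1,3): no bracket -> illegal
(1,5): no bracket -> illegal
(2,0): flips 2 -> legal
(2,5): no bracket -> illegal
(3,0): flips 3 -> legal
(4,0): flips 1 -> legal
(4,2): flips 1 -> legal
(4,3): no bracket -> illegal
(5,0): flips 2 -> legal
(5,1): no bracket -> illegal
(5,2): no bracket -> illegal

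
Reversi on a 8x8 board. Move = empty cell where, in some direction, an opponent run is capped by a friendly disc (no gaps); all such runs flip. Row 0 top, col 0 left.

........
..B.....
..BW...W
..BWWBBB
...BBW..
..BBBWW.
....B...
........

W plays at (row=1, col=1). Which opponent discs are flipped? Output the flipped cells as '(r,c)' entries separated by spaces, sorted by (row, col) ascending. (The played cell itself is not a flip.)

Dir NW: first cell '.' (not opp) -> no flip
Dir N: first cell '.' (not opp) -> no flip
Dir NE: first cell '.' (not opp) -> no flip
Dir W: first cell '.' (not opp) -> no flip
Dir E: opp run (1,2), next='.' -> no flip
Dir SW: first cell '.' (not opp) -> no flip
Dir S: first cell '.' (not opp) -> no flip
Dir SE: opp run (2,2) capped by W -> flip

Answer: (2,2)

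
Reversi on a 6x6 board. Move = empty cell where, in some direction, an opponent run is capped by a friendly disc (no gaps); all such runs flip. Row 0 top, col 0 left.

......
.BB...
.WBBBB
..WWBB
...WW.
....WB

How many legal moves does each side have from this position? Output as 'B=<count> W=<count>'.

Answer: B=7 W=7

Derivation:
-- B to move --
(1,0): no bracket -> illegal
(2,0): flips 1 -> legal
(3,0): flips 1 -> legal
(3,1): flips 3 -> legal
(4,1): flips 1 -> legal
(4,2): flips 2 -> legal
(4,5): no bracket -> illegal
(5,2): flips 1 -> legal
(5,3): flips 4 -> legal
B mobility = 7
-- W to move --
(0,0): flips 2 -> legal
(0,1): flips 1 -> legal
(0,2): flips 2 -> legal
(0,3): flips 1 -> legal
(1,0): no bracket -> illegal
(1,3): flips 1 -> legal
(1,4): flips 3 -> legal
(1,5): flips 1 -> legal
(2,0): no bracket -> illegal
(3,1): no bracket -> illegal
(4,5): no bracket -> illegal
W mobility = 7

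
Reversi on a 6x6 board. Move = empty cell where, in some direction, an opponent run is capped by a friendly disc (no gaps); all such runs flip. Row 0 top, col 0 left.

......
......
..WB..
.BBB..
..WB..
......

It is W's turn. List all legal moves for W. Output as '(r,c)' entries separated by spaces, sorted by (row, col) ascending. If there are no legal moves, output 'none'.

Answer: (2,0) (2,4) (4,0) (4,4)

Derivation:
(1,2): no bracket -> illegal
(1,3): no bracket -> illegal
(1,4): no bracket -> illegal
(2,0): flips 1 -> legal
(2,1): no bracket -> illegal
(2,4): flips 2 -> legal
(3,0): no bracket -> illegal
(3,4): no bracket -> illegal
(4,0): flips 1 -> legal
(4,1): no bracket -> illegal
(4,4): flips 2 -> legal
(5,2): no bracket -> illegal
(5,3): no bracket -> illegal
(5,4): no bracket -> illegal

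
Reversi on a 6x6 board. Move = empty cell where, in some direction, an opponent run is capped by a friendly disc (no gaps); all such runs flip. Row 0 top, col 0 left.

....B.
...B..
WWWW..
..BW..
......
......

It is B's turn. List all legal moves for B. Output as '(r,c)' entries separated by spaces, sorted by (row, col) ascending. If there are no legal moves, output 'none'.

Answer: (1,0) (1,2) (1,4) (3,1) (3,4) (4,3)

Derivation:
(1,0): flips 1 -> legal
(1,1): no bracket -> illegal
(1,2): flips 1 -> legal
(1,4): flips 1 -> legal
(2,4): no bracket -> illegal
(3,0): no bracket -> illegal
(3,1): flips 1 -> legal
(3,4): flips 1 -> legal
(4,2): no bracket -> illegal
(4,3): flips 2 -> legal
(4,4): no bracket -> illegal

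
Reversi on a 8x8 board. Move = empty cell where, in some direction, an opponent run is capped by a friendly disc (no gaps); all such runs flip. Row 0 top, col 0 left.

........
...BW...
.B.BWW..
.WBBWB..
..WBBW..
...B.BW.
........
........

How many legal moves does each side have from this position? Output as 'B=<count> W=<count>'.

-- B to move --
(0,3): no bracket -> illegal
(0,4): flips 3 -> legal
(0,5): flips 1 -> legal
(1,5): flips 3 -> legal
(1,6): flips 2 -> legal
(2,0): flips 2 -> legal
(2,2): no bracket -> illegal
(2,6): flips 2 -> legal
(3,0): flips 1 -> legal
(3,6): no bracket -> illegal
(4,0): no bracket -> illegal
(4,1): flips 2 -> legal
(4,6): flips 1 -> legal
(4,7): no bracket -> illegal
(5,1): flips 1 -> legal
(5,2): flips 1 -> legal
(5,4): no bracket -> illegal
(5,7): flips 1 -> legal
(6,5): no bracket -> illegal
(6,6): no bracket -> illegal
(6,7): flips 3 -> legal
B mobility = 13
-- W to move --
(0,2): flips 1 -> legal
(0,3): no bracket -> illegal
(0,4): no bracket -> illegal
(1,0): no bracket -> illegal
(1,1): flips 1 -> legal
(1,2): flips 2 -> legal
(2,0): no bracket -> illegal
(2,2): flips 2 -> legal
(2,6): no bracket -> illegal
(3,0): no bracket -> illegal
(3,6): flips 1 -> legal
(4,1): flips 2 -> legal
(4,6): flips 1 -> legal
(5,2): flips 1 -> legal
(5,4): flips 2 -> legal
(6,2): no bracket -> illegal
(6,3): no bracket -> illegal
(6,4): flips 1 -> legal
(6,5): flips 1 -> legal
(6,6): no bracket -> illegal
W mobility = 11

Answer: B=13 W=11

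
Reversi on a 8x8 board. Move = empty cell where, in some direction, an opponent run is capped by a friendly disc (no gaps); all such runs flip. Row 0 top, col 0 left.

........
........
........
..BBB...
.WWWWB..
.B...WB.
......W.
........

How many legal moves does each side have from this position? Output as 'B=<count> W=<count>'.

-- B to move --
(3,0): no bracket -> illegal
(3,1): flips 1 -> legal
(3,5): no bracket -> illegal
(4,0): flips 4 -> legal
(4,6): no bracket -> illegal
(5,0): flips 1 -> legal
(5,2): flips 2 -> legal
(5,3): flips 1 -> legal
(5,4): flips 3 -> legal
(5,7): no bracket -> illegal
(6,4): no bracket -> illegal
(6,5): flips 1 -> legal
(6,7): no bracket -> illegal
(7,5): no bracket -> illegal
(7,6): flips 1 -> legal
(7,7): flips 3 -> legal
B mobility = 9
-- W to move --
(2,1): flips 1 -> legal
(2,2): flips 2 -> legal
(2,3): flips 2 -> legal
(2,4): flips 2 -> legal
(2,5): flips 1 -> legal
(3,1): no bracket -> illegal
(3,5): flips 1 -> legal
(3,6): no bracket -> illegal
(4,0): no bracket -> illegal
(4,6): flips 2 -> legal
(4,7): no bracket -> illegal
(5,0): no bracket -> illegal
(5,2): no bracket -> illegal
(5,4): no bracket -> illegal
(5,7): flips 1 -> legal
(6,0): flips 1 -> legal
(6,1): flips 1 -> legal
(6,2): no bracket -> illegal
(6,5): no bracket -> illegal
(6,7): no bracket -> illegal
W mobility = 10

Answer: B=9 W=10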